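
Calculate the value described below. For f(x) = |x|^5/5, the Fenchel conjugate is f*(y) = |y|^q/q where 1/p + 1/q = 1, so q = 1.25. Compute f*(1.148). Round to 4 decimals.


The conjugate exponent q satisfies 1/p + 1/q = 1.
p = 5, so q = 5/(5 - 1) = 1.25
|y|^q = 1.148^1.25 = 1.1883
f*(1.148) = 1.1883 / 1.25 = 0.9506


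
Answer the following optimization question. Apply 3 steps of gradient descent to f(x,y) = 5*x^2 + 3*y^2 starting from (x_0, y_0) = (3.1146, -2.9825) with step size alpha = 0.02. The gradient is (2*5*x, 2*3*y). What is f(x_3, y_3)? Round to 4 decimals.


Gradient descent on f(x,y) = 5*x^2 + 3*y^2.
Starting point: (3.1146, -2.9825), alpha = 0.02
Step 1: grad_x = 2*5*3.1146 = 31.146, grad_y = 2*3*-2.9825 = -17.895
  x_1 = 3.1146 - 0.02*31.146 = 2.4917
  y_1 = -2.9825 - 0.02*-17.895 = -2.6246
Step 2: grad_x = 2*5*2.4917 = 24.9168, grad_y = 2*3*-2.6246 = -15.7476
  x_2 = 2.4917 - 0.02*24.9168 = 1.9933
  y_2 = -2.6246 - 0.02*-15.7476 = -2.3096
Step 3: grad_x = 2*5*1.9933 = 19.9334, grad_y = 2*3*-2.3096 = -13.8579
  x_3 = 1.9933 - 0.02*19.9334 = 1.5947
  y_3 = -2.3096 - 0.02*-13.8579 = -2.0325
f(1.5947, -2.0325) = 5*1.5947^2 + 3*(-2.0325)^2 = 25.108


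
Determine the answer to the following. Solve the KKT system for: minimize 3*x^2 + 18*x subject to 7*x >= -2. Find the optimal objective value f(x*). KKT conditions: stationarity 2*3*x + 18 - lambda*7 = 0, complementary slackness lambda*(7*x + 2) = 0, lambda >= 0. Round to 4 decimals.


Step 1: Try lambda = 0 (constraint inactive).
x_unc = -18/(2*3) = -3.0
Check: 7*-3.0 = -21.0 < -2 -- violated!
Step 2: Constraint must be active: 7*x = -2
x* = -2/7 = -0.2857 (rounded; the exact value -2/7 is used below)
lambda = (2*3*(-2/7) + 18)/7 = 2.3265
Step 3: Compute optimal value.
f(x*) = 3*(-2/7)^2 + 18*(-2/7) = -4.898


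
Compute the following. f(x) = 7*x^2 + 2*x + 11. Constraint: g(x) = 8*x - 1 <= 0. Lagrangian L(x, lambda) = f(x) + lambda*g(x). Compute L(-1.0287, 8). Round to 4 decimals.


Step 1: Evaluate f(x).
f(-1.0287) = 7*(-1.0287)^2 + 2*(-1.0287) + 11 = 16.3502
Step 2: Evaluate g(x).
g(-1.0287) = 8*-1.0287 - 1 = -9.2296
Step 3: Compute Lagrangian.
L = 16.3502 + 8*-9.2296 = -57.4866


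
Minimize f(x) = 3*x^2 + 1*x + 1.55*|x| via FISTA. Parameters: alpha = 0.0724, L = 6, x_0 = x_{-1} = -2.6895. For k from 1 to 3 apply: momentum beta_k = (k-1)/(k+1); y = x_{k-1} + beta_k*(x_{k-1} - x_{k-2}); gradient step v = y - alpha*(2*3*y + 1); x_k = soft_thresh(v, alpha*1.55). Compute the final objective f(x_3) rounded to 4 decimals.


FISTA on f(x) = 3*x^2 + 1*x + 1.55*|x|
L = 6, alpha = 0.0724
Iteration 1: beta = 0.0, y = -2.6895 + 0.0*(-2.6895 + 2.6895) = -2.6895
  grad(y) = -15.137, v = y - alpha*grad = -1.5936
  prox(v) = soft_thresh(-1.5936, 0.1122) = -1.4814
Iteration 2: beta = 0.3333, y = -1.4814 + 0.3333*(-1.4814 + 2.6895) = -1.0786
  grad(y) = -5.4719, v = y - alpha*grad = -0.6825
  prox(v) = soft_thresh(-0.6825, 0.1122) = -0.5703
Iteration 3: beta = 0.5, y = -0.5703 + 0.5*(-0.5703 + 1.4814) = -0.1147
  grad(y) = 0.3117, v = y - alpha*grad = -0.1373
  prox(v) = soft_thresh(-0.1373, 0.1122) = -0.0251
f(x_3) = 3*(-0.0251)^2 + 1*(-0.0251) + 1.55*|-0.0251| = 0.0157


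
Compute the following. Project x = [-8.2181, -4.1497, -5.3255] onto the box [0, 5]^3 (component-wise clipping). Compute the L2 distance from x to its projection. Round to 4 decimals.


Project each component onto [0, 5].
clip(-8.2181) = 0.0, clip(-4.1497) = 0.0, clip(-5.3255) = 0.0
Projection = [0.0, 0.0, 0.0]
Squared diffs: [67.5372, 17.22, 28.361]
Distance = sqrt(113.1182) = 10.6357


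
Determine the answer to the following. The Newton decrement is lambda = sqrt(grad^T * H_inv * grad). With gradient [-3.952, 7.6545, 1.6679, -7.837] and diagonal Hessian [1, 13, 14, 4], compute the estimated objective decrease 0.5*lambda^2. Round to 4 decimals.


Step 1: H is diagonal, so H^(-1) * g = [-3.952, 0.5888, 0.1191, -1.9593].
Step 2: g^T H^(-1) g = sum_i g_i^2 / H_ii
  = (-3.952)^2/1 + (7.6545)^2/13 + (1.6679)^2/14 + (-7.837)^2/4
  = 15.6183 + 4.507 + 0.1987 + 15.3546 = 35.6787
Step 3: Objective decrease = 0.5 * g^T H^(-1) g = 17.8393


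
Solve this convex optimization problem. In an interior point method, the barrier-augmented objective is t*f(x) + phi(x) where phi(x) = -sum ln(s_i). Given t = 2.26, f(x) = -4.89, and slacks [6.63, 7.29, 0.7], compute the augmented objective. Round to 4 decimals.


Step 1: Compute log-barrier.
ln values: [1.8916, 1.9865, -0.3567]
phi = -(1.8916 + 1.9865 - 0.3567) = -3.5214
Step 2: Compute augmented objective.
t*f(x) = 2.26*-4.89 = -11.0514
Total = -11.0514 - 3.5214 = -14.5728


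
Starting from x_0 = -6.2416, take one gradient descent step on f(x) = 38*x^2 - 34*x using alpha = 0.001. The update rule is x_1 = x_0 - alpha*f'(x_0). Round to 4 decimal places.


We compute the gradient at x_0 and apply the update.
f'(x) = 76*x - 34
f'(-6.2416) = 76*-6.2416 - 34 = -508.3616
x_1 = -6.2416 - 0.001*-508.3616 = -5.7332


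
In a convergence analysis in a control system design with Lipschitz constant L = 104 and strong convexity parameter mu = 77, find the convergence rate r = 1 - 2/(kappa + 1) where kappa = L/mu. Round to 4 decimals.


Step 1: Compute the condition number.
kappa = L/mu = 104/77 = 1.3506
Step 2: Compute the convergence rate.
r = 1 - 2/(kappa + 1) = 1 - 2*mu/(L + mu) = (L - mu)/(L + mu) = 27/181 = 0.1492


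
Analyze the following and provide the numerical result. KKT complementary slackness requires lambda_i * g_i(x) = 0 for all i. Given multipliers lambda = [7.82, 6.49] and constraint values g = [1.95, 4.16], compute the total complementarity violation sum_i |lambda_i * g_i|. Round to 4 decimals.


KKT complementary slackness check:
lambda_1 * g_1 = 7.82 * 1.95 = 15.249
lambda_2 * g_2 = 6.49 * 4.16 = 26.9984
Total violation = 15.249 + 26.9984 = 42.2474


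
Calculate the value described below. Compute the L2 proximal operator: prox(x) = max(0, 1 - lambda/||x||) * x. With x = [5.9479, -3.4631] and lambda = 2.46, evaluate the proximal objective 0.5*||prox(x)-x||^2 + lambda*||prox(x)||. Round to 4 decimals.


Step 1: Compute ||x||.
||x|| = 6.8826
Step 2: Compute scaling factor.
scale = max(0, 1 - 2.46/6.8826) = 0.6426
Step 3: prox(x) = [3.822, -2.2253]
||prox(x)|| = 4.4226
Step 4: Proximal objective.
0.5*||prox-x||^2 = 3.0258
lambda*||prox|| = 10.8796
Total = 13.9055


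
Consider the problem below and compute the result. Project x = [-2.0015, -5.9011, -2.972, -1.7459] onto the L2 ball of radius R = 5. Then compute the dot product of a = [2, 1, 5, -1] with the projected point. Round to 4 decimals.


Step 1: Compute ||x|| (intermediates to 6 decimals).
||x|| = sqrt((-2.0015)^2 + (-5.9011)^2 + (-2.972)^2 + (-1.7459)^2) = 7.121091
Step 2: Project.
Since ||x|| > R, scale = R/||x|| = 5/7.121091 = 0.70214, proj(x) = scale * x
proj(x) = [-1.405333, -4.143398, -2.08676, -1.225866]
Step 3: Dot product.
a^T * proj(x) = 2*(-1.405333) + 1*(-4.143398) + 5*(-2.08676) - 1*(-1.225866) = -16.162


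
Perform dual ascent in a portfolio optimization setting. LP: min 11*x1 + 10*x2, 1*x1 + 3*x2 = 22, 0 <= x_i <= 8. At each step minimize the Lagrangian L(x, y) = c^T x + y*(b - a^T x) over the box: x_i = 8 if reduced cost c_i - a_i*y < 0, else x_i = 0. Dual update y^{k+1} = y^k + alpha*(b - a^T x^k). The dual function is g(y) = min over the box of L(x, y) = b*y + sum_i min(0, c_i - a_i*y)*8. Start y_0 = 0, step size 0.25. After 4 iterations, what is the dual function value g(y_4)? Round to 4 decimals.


Dual ascent for LP: min 11*x1 + 10*x2, 1*x1 + 3*x2 = 22, 0 <= x_i <= 8
Step 1: y^k = 0.0, reduced costs: (11.0, 10.0)
  x^k = (0.0, 0.0), subgradient = b - a^T x = 22.0
  y^{k+1} = 0.0 + 0.25*22.0 = 5.5
Step 2: y^k = 5.5, reduced costs: (5.5, -6.5)
  x^k = (0.0, 8.0), subgradient = b - a^T x = -2.0
  y^{k+1} = 5.5 + 0.25*-2.0 = 5.0
Step 3: y^k = 5.0, reduced costs: (6.0, -5.0)
  x^k = (0.0, 8.0), subgradient = b - a^T x = -2.0
  y^{k+1} = 5.0 + 0.25*-2.0 = 4.5
Step 4: y^k = 4.5, reduced costs: (6.5, -3.5)
  x^k = (0.0, 8.0), subgradient = b - a^T x = -2.0
  y^{k+1} = 4.5 + 0.25*-2.0 = 4.0
Dual objective at y_4 = 4.0: reduced costs (7.0, -2.0), box minimizer x = (0.0, 8.0)
g(y_4) = b*y + (c1 - a1*y)*x1 + (c2 - a2*y)*x2 = 22*4.0 + 7.0*0.0 + (-2.0)*8.0 = 88.0 + 0.0 - 16.0 = 72.0


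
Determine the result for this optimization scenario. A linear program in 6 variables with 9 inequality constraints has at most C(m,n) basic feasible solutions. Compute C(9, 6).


Each vertex corresponds to some choice of n active constraints out of m, so the number of vertices is at most C(m, n) = m! / (n!(m-n)!).
m = 9, n = 6
Numerator: 9 * 8 * 7 * 6 * 5 * 4
Denominator: 6! = 720
C(9, 6) = 84


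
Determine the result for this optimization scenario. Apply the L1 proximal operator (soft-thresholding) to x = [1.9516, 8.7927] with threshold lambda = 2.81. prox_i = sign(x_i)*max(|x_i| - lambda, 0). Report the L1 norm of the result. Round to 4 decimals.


Soft-thresholding with lambda = 2.81:
prox(1.9516) = sign(1.9516)*max(|1.9516| - 2.81, 0) = 0.0
prox(8.7927) = sign(8.7927)*max(|8.7927| - 2.81, 0) = 5.9827
prox(x) = [0.0, 5.9827]
||prox(x)||_1 = 0.0 + 5.9827 = 5.9827


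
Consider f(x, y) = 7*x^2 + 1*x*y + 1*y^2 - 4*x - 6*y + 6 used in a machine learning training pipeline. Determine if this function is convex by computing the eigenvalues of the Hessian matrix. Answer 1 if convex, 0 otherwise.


The Hessian of f(x,y) = 7*x^2 + 1*x*y + 1*y^2 - 4*x - 6*y + 6 is:
H = [[14, 1], [1, 2]]
Trace = 14 + 2 = 16
Determinant = 14*2 - (1)^2 = 27
Discriminant = (16)^2 - 4*27 = 148.0
Eigenvalues: lambda_1 = 1.9172, lambda_2 = 14.0828
The function is convex.

1


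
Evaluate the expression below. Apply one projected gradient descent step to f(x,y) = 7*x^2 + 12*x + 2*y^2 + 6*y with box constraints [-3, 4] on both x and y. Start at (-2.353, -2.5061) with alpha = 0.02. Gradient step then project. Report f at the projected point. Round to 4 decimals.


Step 1: Compute gradient at (-2.353, -2.5061).
grad_x = 2*7*-2.353 + 12 = -20.942
grad_y = 2*2*-2.5061 + 6 = -4.0244
Step 2: Gradient step.
x_raw = -2.353 - 0.02*-20.942 = -1.9342
y_raw = -2.5061 - 0.02*-4.0244 = -2.4256
Step 3: Project onto [-3, 4].
x_proj = clip(-1.9342) = -1.9342
y_proj = clip(-2.4256) = -2.4256
Step 4: Evaluate f.
f(-1.9342, -2.4256) = 0.1904


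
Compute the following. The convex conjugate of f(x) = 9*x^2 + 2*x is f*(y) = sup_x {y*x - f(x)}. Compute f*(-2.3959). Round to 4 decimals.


f*(y) = sup_x {y*x - a*x^2 - b*x} = sup_x {(y-b)*x - a*x^2}
FOC: (y - b) - 2a*x = 0 => x* = (y - b)/(2a)
x* = (-2.3959 - 2)/(2*9) = -0.2442
f*(-2.3959) = (y-b)^2/(4a) = (-2.3959 - 2)^2/(4*9)
= 19.3239/36 = 0.5368


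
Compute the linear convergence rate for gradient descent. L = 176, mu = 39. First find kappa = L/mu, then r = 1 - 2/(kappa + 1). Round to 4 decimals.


Step 1: Compute the condition number.
kappa = L/mu = 176/39 = 4.5128
Step 2: Compute the convergence rate.
r = 1 - 2/(kappa + 1) = 1 - 2*mu/(L + mu) = (L - mu)/(L + mu) = 137/215 = 0.6372


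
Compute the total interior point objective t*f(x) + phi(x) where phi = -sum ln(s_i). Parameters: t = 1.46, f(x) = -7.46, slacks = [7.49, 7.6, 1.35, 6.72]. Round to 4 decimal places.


Step 1: Compute log-barrier.
ln values: [2.0136, 2.0281, 0.3001, 1.9051]
phi = -(2.0136 + 2.0281 + 0.3001 + 1.9051) = -6.2469
Step 2: Compute augmented objective.
t*f(x) = 1.46*-7.46 = -10.8916
Total = -10.8916 - 6.2469 = -17.1385


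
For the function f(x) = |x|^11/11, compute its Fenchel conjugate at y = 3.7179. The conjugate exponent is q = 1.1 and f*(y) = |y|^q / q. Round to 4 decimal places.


The conjugate exponent q satisfies 1/p + 1/q = 1.
p = 11, so q = 11/(11 - 1) = 1.1
|y|^q = 3.7179^1.1 = 4.2396
f*(3.7179) = 4.2396 / 1.1 = 3.8542


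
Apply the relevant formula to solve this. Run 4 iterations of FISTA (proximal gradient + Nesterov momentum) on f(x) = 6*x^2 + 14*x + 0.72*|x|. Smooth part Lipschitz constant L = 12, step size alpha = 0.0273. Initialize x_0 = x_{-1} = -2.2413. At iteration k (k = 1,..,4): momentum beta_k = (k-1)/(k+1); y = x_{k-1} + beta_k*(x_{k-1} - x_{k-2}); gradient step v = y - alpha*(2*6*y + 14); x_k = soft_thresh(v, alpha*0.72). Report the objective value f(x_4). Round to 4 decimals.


FISTA on f(x) = 6*x^2 + 14*x + 0.72*|x|
L = 12, alpha = 0.0273
Iteration 1: beta = 0.0, y = -2.2413 + 0.0*(-2.2413 + 2.2413) = -2.2413
  grad(y) = -12.8956, v = y - alpha*grad = -1.8893
  prox(v) = soft_thresh(-1.8893, 0.0197) = -1.8696
Iteration 2: beta = 0.3333, y = -1.8696 + 0.3333*(-1.8696 + 2.2413) = -1.7457
  grad(y) = -6.9483, v = y - alpha*grad = -1.556
  prox(v) = soft_thresh(-1.556, 0.0197) = -1.5363
Iteration 3: beta = 0.5, y = -1.5363 + 0.5*(-1.5363 + 1.8696) = -1.3697
  grad(y) = -2.4367, v = y - alpha*grad = -1.3032
  prox(v) = soft_thresh(-1.3032, 0.0197) = -1.2835
Iteration 4: beta = 0.6, y = -1.2835 + 0.6*(-1.2835 + 1.5363) = -1.1319
  grad(y) = 0.4176, v = y - alpha*grad = -1.1433
  prox(v) = soft_thresh(-1.1433, 0.0197) = -1.1236
f(x_4) = 6*(-1.1236)^2 + 14*(-1.1236) + 0.72*|-1.1236| = -7.3465


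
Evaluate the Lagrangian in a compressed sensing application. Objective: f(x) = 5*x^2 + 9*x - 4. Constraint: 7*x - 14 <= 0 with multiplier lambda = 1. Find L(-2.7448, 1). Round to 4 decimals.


Step 1: Evaluate f(x).
f(-2.7448) = 5*(-2.7448)^2 + 9*(-2.7448) - 4 = 8.9664
Step 2: Evaluate g(x).
g(-2.7448) = 7*-2.7448 - 14 = -33.2136
Step 3: Compute Lagrangian.
L = 8.9664 + 1*-33.2136 = -24.2472


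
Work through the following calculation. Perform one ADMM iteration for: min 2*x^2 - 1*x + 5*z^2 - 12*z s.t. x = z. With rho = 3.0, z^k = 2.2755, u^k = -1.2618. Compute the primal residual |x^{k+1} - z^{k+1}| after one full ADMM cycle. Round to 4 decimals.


ADMM iteration with rho = 3.0, z^k = 2.2755, u^k = -1.2618
Step 1: x-update.
Minimize 2*x^2 - 1*x + (3.0/2)*(x - 2.2755 - 1.2618)^2
FOC: (2*2 + 3.0)*x = 1 + 3.0*(2.2755 + 1.2618)
x^{k+1} = 1.6588
Step 2: z-update.
Minimize 5*z^2 - 12*z + (3.0/2)*(1.6588 - z - 1.2618)^2
FOC: (2*5 + 3.0)*z = 12 + 3.0*(1.6588 - 1.2618)
z^{k+1} = 1.0147
Step 3: u-update.
u^{k+1} = -1.2618 + 1.6588 - 1.0147 = -0.6177
Step 4: Primal residual = |1.6588 - 1.0147| = 0.6441


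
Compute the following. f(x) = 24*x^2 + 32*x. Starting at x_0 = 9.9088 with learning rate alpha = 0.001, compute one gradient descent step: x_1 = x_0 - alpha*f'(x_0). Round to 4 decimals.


We compute the gradient at x_0 and apply the update.
f'(x) = 48*x + 32
f'(9.9088) = 48*9.9088 + 32 = 507.6224
x_1 = 9.9088 - 0.001*507.6224 = 9.4012


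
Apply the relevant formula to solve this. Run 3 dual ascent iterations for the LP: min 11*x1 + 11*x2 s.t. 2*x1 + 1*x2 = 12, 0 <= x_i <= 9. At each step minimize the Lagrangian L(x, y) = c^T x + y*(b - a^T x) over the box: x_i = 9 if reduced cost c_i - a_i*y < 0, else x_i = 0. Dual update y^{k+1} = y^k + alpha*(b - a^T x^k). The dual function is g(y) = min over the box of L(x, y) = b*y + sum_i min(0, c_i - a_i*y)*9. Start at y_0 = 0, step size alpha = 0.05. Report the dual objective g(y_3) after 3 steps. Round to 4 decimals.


Dual ascent for LP: min 11*x1 + 11*x2, 2*x1 + 1*x2 = 12, 0 <= x_i <= 9
Step 1: y^k = 0.0, reduced costs: (11.0, 11.0)
  x^k = (0.0, 0.0), subgradient = b - a^T x = 12.0
  y^{k+1} = 0.0 + 0.05*12.0 = 0.6
Step 2: y^k = 0.6, reduced costs: (9.8, 10.4)
  x^k = (0.0, 0.0), subgradient = b - a^T x = 12.0
  y^{k+1} = 0.6 + 0.05*12.0 = 1.2
Step 3: y^k = 1.2, reduced costs: (8.6, 9.8)
  x^k = (0.0, 0.0), subgradient = b - a^T x = 12.0
  y^{k+1} = 1.2 + 0.05*12.0 = 1.8
Dual objective at y_3 = 1.8: reduced costs (7.4, 9.2), box minimizer x = (0.0, 0.0)
g(y_3) = b*y + (c1 - a1*y)*x1 + (c2 - a2*y)*x2 = 12*1.8 + 7.4*0.0 + 9.2*0.0 = 21.6 + 0.0 + 0.0 = 21.6


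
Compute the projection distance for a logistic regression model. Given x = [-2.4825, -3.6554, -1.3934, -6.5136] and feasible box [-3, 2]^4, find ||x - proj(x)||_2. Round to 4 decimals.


Project each component onto [-3, 2].
clip(-2.4825) = -2.4825, clip(-3.6554) = -3.0, clip(-1.3934) = -1.3934, clip(-6.5136) = -3.0
Projection = [-2.4825, -3.0, -1.3934, -3.0]
Squared diffs: [0.0, 0.4295, 0.0, 12.3454]
Distance = sqrt(12.7749) = 3.5742


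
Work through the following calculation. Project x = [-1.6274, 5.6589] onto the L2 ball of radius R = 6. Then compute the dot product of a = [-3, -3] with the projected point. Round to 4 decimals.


Step 1: Compute ||x|| (intermediates to 6 decimals).
||x|| = sqrt((-1.6274)^2 + 5.6589^2) = 5.888258
Step 2: Project.
Since ||x|| <= R, proj = x (no scaling needed).
proj(x) = [-1.6274, 5.6589]
Step 3: Dot product.
a^T * proj(x) = -3*(-1.6274) - 3*5.6589 = -12.0945


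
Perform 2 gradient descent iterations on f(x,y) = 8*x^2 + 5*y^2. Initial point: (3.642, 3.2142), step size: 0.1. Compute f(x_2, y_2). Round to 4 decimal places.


Gradient descent on f(x,y) = 8*x^2 + 5*y^2.
Starting point: (3.642, 3.2142), alpha = 0.1
Step 1: grad_x = 2*8*3.642 = 58.272, grad_y = 2*5*3.2142 = 32.142
  x_1 = 3.642 - 0.1*58.272 = -2.1852
  y_1 = 3.2142 - 0.1*32.142 = 0.0
Step 2: grad_x = 2*8*-2.1852 = -34.9632, grad_y = 2*5*0.0 = 0.0
  x_2 = -2.1852 - 0.1*-34.9632 = 1.3111
  y_2 = 0.0 - 0.1*0.0 = 0.0
f(1.3111, 0.0) = 8*1.3111^2 + 5*0.0^2 = 13.7523


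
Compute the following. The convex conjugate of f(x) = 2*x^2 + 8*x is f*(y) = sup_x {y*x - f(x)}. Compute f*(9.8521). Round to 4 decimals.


f*(y) = sup_x {y*x - a*x^2 - b*x} = sup_x {(y-b)*x - a*x^2}
FOC: (y - b) - 2a*x = 0 => x* = (y - b)/(2a)
x* = (9.8521 - 8)/(2*2) = 0.463
f*(9.8521) = (y-b)^2/(4a) = (9.8521 - 8)^2/(4*2)
= 3.4303/8 = 0.4288


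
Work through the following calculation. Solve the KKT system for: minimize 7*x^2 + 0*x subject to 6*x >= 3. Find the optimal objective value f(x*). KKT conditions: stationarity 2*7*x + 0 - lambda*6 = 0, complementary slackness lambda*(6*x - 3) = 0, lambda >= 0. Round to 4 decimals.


Step 1: Try lambda = 0 (constraint inactive).
x_unc = 0/(2*7) = 0.0
Check: 6*0.0 = 0.0 < 3 -- violated!
Step 2: Constraint must be active: 6*x = 3
x* = 3/6 = 0.5
lambda = (2*7*0.5 + 0)/6 = 1.1667
Step 3: Compute optimal value.
f(x*) = 7*0.5^2 + 0*0.5 = 1.75


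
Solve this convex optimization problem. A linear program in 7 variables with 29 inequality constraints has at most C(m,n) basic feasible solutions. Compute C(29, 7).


Each vertex corresponds to some choice of n active constraints out of m, so the number of vertices is at most C(m, n) = m! / (n!(m-n)!).
m = 29, n = 7
Numerator: 29 * 28 * 27 * 26 * 25 * 24 * 23
Denominator: 7! = 5040
C(29, 7) = 1560780


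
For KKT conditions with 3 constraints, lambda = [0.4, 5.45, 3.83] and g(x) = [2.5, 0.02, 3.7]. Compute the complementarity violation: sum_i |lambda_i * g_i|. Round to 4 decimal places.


KKT complementary slackness check:
lambda_1 * g_1 = 0.4 * 2.5 = 1.0
lambda_2 * g_2 = 5.45 * 0.02 = 0.109
lambda_3 * g_3 = 3.83 * 3.7 = 14.171
Total violation = 1.0 + 0.109 + 14.171 = 15.28


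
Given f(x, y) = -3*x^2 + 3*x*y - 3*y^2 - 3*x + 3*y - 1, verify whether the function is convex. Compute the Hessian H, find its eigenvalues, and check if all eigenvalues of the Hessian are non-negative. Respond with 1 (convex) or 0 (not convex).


The Hessian of f(x,y) = -3*x^2 + 3*x*y - 3*y^2 - 3*x + 3*y - 1 is:
H = [[-6, 3], [3, -6]]
Trace = -6 - 6 = -12
Determinant = -6*-6 - (3)^2 = 27
Discriminant = (-12)^2 - 4*27 = 36.0
Eigenvalues: lambda_1 = -9.0, lambda_2 = -3.0
The function is not convex.

0


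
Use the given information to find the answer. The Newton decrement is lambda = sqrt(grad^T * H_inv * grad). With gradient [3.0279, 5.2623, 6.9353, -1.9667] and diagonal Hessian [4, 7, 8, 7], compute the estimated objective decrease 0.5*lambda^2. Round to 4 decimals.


Step 1: H is diagonal, so H^(-1) * g = [0.757, 0.7518, 0.8669, -0.281].
Step 2: g^T H^(-1) g = sum_i g_i^2 / H_ii
  = (3.0279)^2/4 + (5.2623)^2/7 + (6.9353)^2/8 + (-1.9667)^2/7
  = 2.292 + 3.956 + 6.0123 + 0.5526 = 12.8129
Step 3: Objective decrease = 0.5 * g^T H^(-1) g = 6.4064


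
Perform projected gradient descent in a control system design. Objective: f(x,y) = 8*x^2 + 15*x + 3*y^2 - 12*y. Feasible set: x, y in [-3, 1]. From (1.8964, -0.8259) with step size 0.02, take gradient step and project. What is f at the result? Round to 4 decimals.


Step 1: Compute gradient at (1.8964, -0.8259).
grad_x = 2*8*1.8964 + 15 = 45.3424
grad_y = 2*3*-0.8259 - 12 = -16.9554
Step 2: Gradient step.
x_raw = 1.8964 - 0.02*45.3424 = 0.9896
y_raw = -0.8259 - 0.02*-16.9554 = -0.4868
Step 3: Project onto [-3, 1].
x_proj = clip(0.9896) = 0.9896
y_proj = clip(-0.4868) = -0.4868
Step 4: Evaluate f.
f(0.9896, -0.4868) = 29.2294


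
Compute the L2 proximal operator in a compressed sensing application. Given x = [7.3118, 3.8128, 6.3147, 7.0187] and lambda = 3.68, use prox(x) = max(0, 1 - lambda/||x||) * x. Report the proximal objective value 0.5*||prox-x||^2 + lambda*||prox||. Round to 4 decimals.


Step 1: Compute ||x||.
||x|| = 12.5354
Step 2: Compute scaling factor.
scale = max(0, 1 - 3.68/12.5354) = 0.7064
Step 3: prox(x) = [5.1653, 2.6935, 4.4609, 4.9582]
||prox(x)|| = 8.8554
Step 4: Proximal objective.
0.5*||prox-x||^2 = 6.7712
lambda*||prox|| = 32.5879
Total = 39.3592


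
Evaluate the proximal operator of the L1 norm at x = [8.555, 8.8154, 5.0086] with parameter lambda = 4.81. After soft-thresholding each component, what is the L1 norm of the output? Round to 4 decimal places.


Soft-thresholding with lambda = 4.81:
prox(8.555) = sign(8.555)*max(|8.555| - 4.81, 0) = 3.745
prox(8.8154) = sign(8.8154)*max(|8.8154| - 4.81, 0) = 4.0054
prox(5.0086) = sign(5.0086)*max(|5.0086| - 4.81, 0) = 0.1986
prox(x) = [3.745, 4.0054, 0.1986]
||prox(x)||_1 = 3.745 + 4.0054 + 0.1986 = 7.949


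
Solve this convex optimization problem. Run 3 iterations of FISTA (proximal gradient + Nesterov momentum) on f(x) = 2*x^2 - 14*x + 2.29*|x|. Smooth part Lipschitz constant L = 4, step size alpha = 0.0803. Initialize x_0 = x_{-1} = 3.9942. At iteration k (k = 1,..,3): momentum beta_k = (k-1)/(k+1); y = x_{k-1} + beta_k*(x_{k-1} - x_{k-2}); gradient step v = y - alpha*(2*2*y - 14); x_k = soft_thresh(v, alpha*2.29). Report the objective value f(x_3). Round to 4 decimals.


FISTA on f(x) = 2*x^2 - 14*x + 2.29*|x|
L = 4, alpha = 0.0803
Iteration 1: beta = 0.0, y = 3.9942 + 0.0*(3.9942 - 3.9942) = 3.9942
  grad(y) = 1.9768, v = y - alpha*grad = 3.8355
  prox(v) = soft_thresh(3.8355, 0.1839) = 3.6516
Iteration 2: beta = 0.3333, y = 3.6516 + 0.3333*(3.6516 - 3.9942) = 3.5374
  grad(y) = 0.1495, v = y - alpha*grad = 3.5254
  prox(v) = soft_thresh(3.5254, 0.1839) = 3.3415
Iteration 3: beta = 0.5, y = 3.3415 + 0.5*(3.3415 - 3.6516) = 3.1864
  grad(y) = -1.2543, v = y - alpha*grad = 3.2871
  prox(v) = soft_thresh(3.2871, 0.1839) = 3.1033
f(x_3) = 2*3.1033^2 - 14*3.1033 + 2.29*|3.1033| = -17.0787


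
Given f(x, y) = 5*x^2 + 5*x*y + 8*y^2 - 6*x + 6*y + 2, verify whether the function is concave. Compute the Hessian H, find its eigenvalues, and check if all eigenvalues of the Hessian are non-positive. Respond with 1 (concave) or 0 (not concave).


The Hessian of f(x,y) = 5*x^2 + 5*x*y + 8*y^2 - 6*x + 6*y + 2 is:
H = [[10, 5], [5, 16]]
Trace = 10 + 16 = 26
Determinant = 10*16 - (5)^2 = 135
Discriminant = (26)^2 - 4*135 = 136.0
Eigenvalues: lambda_1 = 7.169, lambda_2 = 18.831
The function is not concave.

0


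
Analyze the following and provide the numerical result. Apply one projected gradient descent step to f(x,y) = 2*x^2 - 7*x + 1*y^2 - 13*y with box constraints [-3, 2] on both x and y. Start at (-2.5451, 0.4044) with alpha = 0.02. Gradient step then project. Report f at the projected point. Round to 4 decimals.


Step 1: Compute gradient at (-2.5451, 0.4044).
grad_x = 2*2*-2.5451 - 7 = -17.1804
grad_y = 2*1*0.4044 - 13 = -12.1912
Step 2: Gradient step.
x_raw = -2.5451 - 0.02*-17.1804 = -2.2015
y_raw = 0.4044 - 0.02*-12.1912 = 0.6482
Step 3: Project onto [-3, 2].
x_proj = clip(-2.2015) = -2.2015
y_proj = clip(0.6482) = 0.6482
Step 4: Evaluate f.
f(-2.2015, 0.6482) = 17.0969


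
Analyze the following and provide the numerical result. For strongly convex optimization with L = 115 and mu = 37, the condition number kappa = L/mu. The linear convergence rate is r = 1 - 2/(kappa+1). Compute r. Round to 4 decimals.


Step 1: Compute the condition number.
kappa = L/mu = 115/37 = 3.1081
Step 2: Compute the convergence rate.
r = 1 - 2/(kappa + 1) = 1 - 2*mu/(L + mu) = (L - mu)/(L + mu) = 78/152 = 0.5132


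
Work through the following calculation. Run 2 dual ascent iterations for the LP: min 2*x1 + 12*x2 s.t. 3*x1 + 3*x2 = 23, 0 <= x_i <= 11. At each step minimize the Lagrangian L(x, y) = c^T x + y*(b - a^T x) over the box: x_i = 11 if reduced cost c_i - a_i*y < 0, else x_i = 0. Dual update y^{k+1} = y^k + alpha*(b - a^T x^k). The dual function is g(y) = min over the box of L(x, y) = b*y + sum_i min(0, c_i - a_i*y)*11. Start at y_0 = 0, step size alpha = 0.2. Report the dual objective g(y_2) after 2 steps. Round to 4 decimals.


Dual ascent for LP: min 2*x1 + 12*x2, 3*x1 + 3*x2 = 23, 0 <= x_i <= 11
Step 1: y^k = 0.0, reduced costs: (2.0, 12.0)
  x^k = (0.0, 0.0), subgradient = b - a^T x = 23.0
  y^{k+1} = 0.0 + 0.2*23.0 = 4.6
Step 2: y^k = 4.6, reduced costs: (-11.8, -1.8)
  x^k = (11.0, 11.0), subgradient = b - a^T x = -43.0
  y^{k+1} = 4.6 + 0.2*-43.0 = -4.0
Dual objective at y_2 = -4.0: reduced costs (14.0, 24.0), box minimizer x = (0.0, 0.0)
g(y_2) = b*y + (c1 - a1*y)*x1 + (c2 - a2*y)*x2 = 23*(-4.0) + 14.0*0.0 + 24.0*0.0 = -92.0 + 0.0 + 0.0 = -92.0


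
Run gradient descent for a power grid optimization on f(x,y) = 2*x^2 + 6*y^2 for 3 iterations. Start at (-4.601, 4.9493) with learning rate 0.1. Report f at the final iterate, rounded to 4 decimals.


Gradient descent on f(x,y) = 2*x^2 + 6*y^2.
Starting point: (-4.601, 4.9493), alpha = 0.1
Step 1: grad_x = 2*2*-4.601 = -18.404, grad_y = 2*6*4.9493 = 59.3916
  x_1 = -4.601 - 0.1*-18.404 = -2.7606
  y_1 = 4.9493 - 0.1*59.3916 = -0.9899
Step 2: grad_x = 2*2*-2.7606 = -11.0424, grad_y = 2*6*-0.9899 = -11.8783
  x_2 = -2.7606 - 0.1*-11.0424 = -1.6564
  y_2 = -0.9899 - 0.1*-11.8783 = 0.198
Step 3: grad_x = 2*2*-1.6564 = -6.6254, grad_y = 2*6*0.198 = 2.3757
  x_3 = -1.6564 - 0.1*-6.6254 = -0.9938
  y_3 = 0.198 - 0.1*2.3757 = -0.0396
f(-0.9938, -0.0396) = 2*(-0.9938)^2 + 6*(-0.0396)^2 = 1.9847


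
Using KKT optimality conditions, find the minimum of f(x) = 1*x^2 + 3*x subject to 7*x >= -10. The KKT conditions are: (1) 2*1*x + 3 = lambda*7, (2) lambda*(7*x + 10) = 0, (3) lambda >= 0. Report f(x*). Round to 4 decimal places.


Step 1: Try lambda = 0 (constraint inactive).
x_unc = -3/(2*1) = -1.5
Check: 7*-1.5 = -10.5 < -10 -- violated!
Step 2: Constraint must be active: 7*x = -10
x* = -10/7 = -1.4286 (rounded; the exact value -10/7 is used below)
lambda = (2*1*(-10/7) + 3)/7 = 0.0204
Step 3: Compute optimal value.
f(x*) = 1*(-10/7)^2 + 3*(-10/7) = -2.2449


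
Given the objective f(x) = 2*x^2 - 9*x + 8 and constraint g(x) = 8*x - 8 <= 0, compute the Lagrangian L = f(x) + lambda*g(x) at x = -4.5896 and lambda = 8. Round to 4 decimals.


Step 1: Evaluate f(x).
f(-4.5896) = 2*(-4.5896)^2 - 9*(-4.5896) + 8 = 91.4353
Step 2: Evaluate g(x).
g(-4.5896) = 8*-4.5896 - 8 = -44.7168
Step 3: Compute Lagrangian.
L = 91.4353 + 8*-44.7168 = -266.2991


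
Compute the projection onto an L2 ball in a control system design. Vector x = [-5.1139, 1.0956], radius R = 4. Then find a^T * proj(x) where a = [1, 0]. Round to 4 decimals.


Step 1: Compute ||x|| (intermediates to 6 decimals).
||x|| = sqrt((-5.1139)^2 + 1.0956^2) = 5.229944
Step 2: Project.
Since ||x|| > R, scale = R/||x|| = 4/5.229944 = 0.764827, proj(x) = scale * x
proj(x) = [-3.911249, 0.837944]
Step 3: Dot product.
a^T * proj(x) = 1*(-3.911249) + 0*0.837944 = -3.9112


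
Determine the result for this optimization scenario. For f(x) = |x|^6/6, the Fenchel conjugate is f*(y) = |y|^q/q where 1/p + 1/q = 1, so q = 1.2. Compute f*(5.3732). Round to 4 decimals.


The conjugate exponent q satisfies 1/p + 1/q = 1.
p = 6, so q = 6/(6 - 1) = 1.2
|y|^q = 5.3732^1.2 = 7.5211
f*(5.3732) = 7.5211 / 1.2 = 6.2676


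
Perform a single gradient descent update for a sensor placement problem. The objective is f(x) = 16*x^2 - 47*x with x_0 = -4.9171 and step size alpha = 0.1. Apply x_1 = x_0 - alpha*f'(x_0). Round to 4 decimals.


We compute the gradient at x_0 and apply the update.
f'(x) = 32*x - 47
f'(-4.9171) = 32*-4.9171 - 47 = -204.3472
x_1 = -4.9171 - 0.1*-204.3472 = 15.5176


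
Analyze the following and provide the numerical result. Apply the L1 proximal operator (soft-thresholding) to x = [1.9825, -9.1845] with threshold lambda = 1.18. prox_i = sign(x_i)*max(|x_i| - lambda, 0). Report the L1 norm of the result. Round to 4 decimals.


Soft-thresholding with lambda = 1.18:
prox(1.9825) = sign(1.9825)*max(|1.9825| - 1.18, 0) = 0.8025
prox(-9.1845) = sign(-9.1845)*max(|-9.1845| - 1.18, 0) = -8.0045
prox(x) = [0.8025, -8.0045]
||prox(x)||_1 = 0.8025 + 8.0045 = 8.807


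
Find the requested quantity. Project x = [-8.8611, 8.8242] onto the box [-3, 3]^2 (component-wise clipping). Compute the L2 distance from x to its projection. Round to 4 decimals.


Project each component onto [-3, 3].
clip(-8.8611) = -3.0, clip(8.8242) = 3.0
Projection = [-3.0, 3.0]
Squared diffs: [34.3525, 33.9213]
Distance = sqrt(68.2738) = 8.2628


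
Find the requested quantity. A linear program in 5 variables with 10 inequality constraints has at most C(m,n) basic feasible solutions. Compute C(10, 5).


Each vertex corresponds to some choice of n active constraints out of m, so the number of vertices is at most C(m, n) = m! / (n!(m-n)!).
m = 10, n = 5
Numerator: 10 * 9 * 8 * 7 * 6
Denominator: 5! = 120
C(10, 5) = 252


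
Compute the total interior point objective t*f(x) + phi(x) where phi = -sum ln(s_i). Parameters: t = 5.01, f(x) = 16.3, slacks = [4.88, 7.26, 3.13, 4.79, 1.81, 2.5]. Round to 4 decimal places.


Step 1: Compute log-barrier.
ln values: [1.5851, 1.9824, 1.141, 1.5665, 0.5933, 0.9163]
phi = -(1.5851 + 1.9824 + 1.141 + 1.5665 + 0.5933 + 0.9163) = -7.7847
Step 2: Compute augmented objective.
t*f(x) = 5.01*16.3 = 81.663
Total = 81.663 - 7.7847 = 73.8783


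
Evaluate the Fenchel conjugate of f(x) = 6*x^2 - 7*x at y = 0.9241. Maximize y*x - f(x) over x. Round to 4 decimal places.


f*(y) = sup_x {y*x - a*x^2 - b*x} = sup_x {(y-b)*x - a*x^2}
FOC: (y - b) - 2a*x = 0 => x* = (y - b)/(2a)
x* = (0.9241 + 7)/(2*6) = 0.6603
f*(0.9241) = (y-b)^2/(4a) = (0.9241 + 7)^2/(4*6)
= 62.7914/24 = 2.6163


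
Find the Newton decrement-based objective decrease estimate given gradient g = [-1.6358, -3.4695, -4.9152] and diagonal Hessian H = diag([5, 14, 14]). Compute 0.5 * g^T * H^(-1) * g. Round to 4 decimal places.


Step 1: H is diagonal, so H^(-1) * g = [-0.3272, -0.2478, -0.3511].
Step 2: g^T H^(-1) g = sum_i g_i^2 / H_ii
  = (-1.6358)^2/5 + (-3.4695)^2/14 + (-4.9152)^2/14
  = 0.5352 + 0.8598 + 1.7257 = 3.1206
Step 3: Objective decrease = 0.5 * g^T H^(-1) g = 1.5603


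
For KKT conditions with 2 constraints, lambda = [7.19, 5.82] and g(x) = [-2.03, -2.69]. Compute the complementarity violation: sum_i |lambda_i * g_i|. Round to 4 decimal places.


KKT complementary slackness check:
lambda_1 * g_1 = 7.19 * -2.03 = -14.5957
lambda_2 * g_2 = 5.82 * -2.69 = -15.6558
Total violation = 14.5957 + 15.6558 = 30.2515


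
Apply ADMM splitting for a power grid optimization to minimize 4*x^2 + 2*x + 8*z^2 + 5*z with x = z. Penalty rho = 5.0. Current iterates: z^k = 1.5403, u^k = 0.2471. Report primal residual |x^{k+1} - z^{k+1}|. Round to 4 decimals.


ADMM iteration with rho = 5.0, z^k = 1.5403, u^k = 0.2471
Step 1: x-update.
Minimize 4*x^2 + 2*x + (5.0/2)*(x - 1.5403 + 0.2471)^2
FOC: (2*4 + 5.0)*x = -2 + 5.0*(1.5403 - 0.2471)
x^{k+1} = 0.3435
Step 2: z-update.
Minimize 8*z^2 + 5*z + (5.0/2)*(0.3435 - z + 0.2471)^2
FOC: (2*8 + 5.0)*z = -5 + 5.0*(0.3435 + 0.2471)
z^{k+1} = -0.0975
Step 3: u-update.
u^{k+1} = 0.2471 + 0.3435 + 0.0975 = 0.6881
Step 4: Primal residual = |0.3435 + 0.0975| = 0.441


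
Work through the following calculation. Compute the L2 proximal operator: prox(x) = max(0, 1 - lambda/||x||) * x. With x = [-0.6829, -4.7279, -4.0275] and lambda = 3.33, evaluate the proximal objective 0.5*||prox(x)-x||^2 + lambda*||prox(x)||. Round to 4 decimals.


Step 1: Compute ||x||.
||x|| = 6.2482
Step 2: Compute scaling factor.
scale = max(0, 1 - 3.33/6.2482) = 0.467
Step 3: prox(x) = [-0.3189, -2.2082, -1.881]
||prox(x)|| = 2.9182
Step 4: Proximal objective.
0.5*||prox-x||^2 = 5.5445
lambda*||prox|| = 9.7176
Total = 15.2621


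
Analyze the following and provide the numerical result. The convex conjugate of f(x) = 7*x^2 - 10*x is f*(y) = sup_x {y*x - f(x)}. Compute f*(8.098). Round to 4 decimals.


f*(y) = sup_x {y*x - a*x^2 - b*x} = sup_x {(y-b)*x - a*x^2}
FOC: (y - b) - 2a*x = 0 => x* = (y - b)/(2a)
x* = (8.098 + 10)/(2*7) = 1.2927
f*(8.098) = (y-b)^2/(4a) = (8.098 + 10)^2/(4*7)
= 327.5376/28 = 11.6978


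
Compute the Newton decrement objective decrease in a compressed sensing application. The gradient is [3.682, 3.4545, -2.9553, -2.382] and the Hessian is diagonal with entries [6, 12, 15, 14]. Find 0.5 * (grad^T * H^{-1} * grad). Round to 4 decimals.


Step 1: H is diagonal, so H^(-1) * g = [0.6137, 0.2879, -0.197, -0.1701].
Step 2: g^T H^(-1) g = sum_i g_i^2 / H_ii
  = (3.682)^2/6 + (3.4545)^2/12 + (-2.9553)^2/15 + (-2.382)^2/14
  = 2.2595 + 0.9945 + 0.5823 + 0.4053 = 4.2415
Step 3: Objective decrease = 0.5 * g^T H^(-1) g = 2.1208


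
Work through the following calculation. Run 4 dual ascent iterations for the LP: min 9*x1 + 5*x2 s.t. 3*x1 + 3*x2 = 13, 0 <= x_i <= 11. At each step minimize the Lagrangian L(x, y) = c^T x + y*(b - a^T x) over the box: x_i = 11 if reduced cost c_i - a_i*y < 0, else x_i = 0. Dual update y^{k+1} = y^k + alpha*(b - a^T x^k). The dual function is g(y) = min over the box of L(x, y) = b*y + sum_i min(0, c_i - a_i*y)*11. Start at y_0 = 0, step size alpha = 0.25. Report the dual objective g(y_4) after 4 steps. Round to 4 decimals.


Dual ascent for LP: min 9*x1 + 5*x2, 3*x1 + 3*x2 = 13, 0 <= x_i <= 11
Step 1: y^k = 0.0, reduced costs: (9.0, 5.0)
  x^k = (0.0, 0.0), subgradient = b - a^T x = 13.0
  y^{k+1} = 0.0 + 0.25*13.0 = 3.25
Step 2: y^k = 3.25, reduced costs: (-0.75, -4.75)
  x^k = (11.0, 11.0), subgradient = b - a^T x = -53.0
  y^{k+1} = 3.25 + 0.25*-53.0 = -10.0
Step 3: y^k = -10.0, reduced costs: (39.0, 35.0)
  x^k = (0.0, 0.0), subgradient = b - a^T x = 13.0
  y^{k+1} = -10.0 + 0.25*13.0 = -6.75
Step 4: y^k = -6.75, reduced costs: (29.25, 25.25)
  x^k = (0.0, 0.0), subgradient = b - a^T x = 13.0
  y^{k+1} = -6.75 + 0.25*13.0 = -3.5
Dual objective at y_4 = -3.5: reduced costs (19.5, 15.5), box minimizer x = (0.0, 0.0)
g(y_4) = b*y + (c1 - a1*y)*x1 + (c2 - a2*y)*x2 = 13*(-3.5) + 19.5*0.0 + 15.5*0.0 = -45.5 + 0.0 + 0.0 = -45.5


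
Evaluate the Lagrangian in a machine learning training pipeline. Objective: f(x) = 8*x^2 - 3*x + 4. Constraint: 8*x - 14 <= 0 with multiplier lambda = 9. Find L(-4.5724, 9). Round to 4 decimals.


Step 1: Evaluate f(x).
f(-4.5724) = 8*(-4.5724)^2 - 3*(-4.5724) + 4 = 184.9719
Step 2: Evaluate g(x).
g(-4.5724) = 8*-4.5724 - 14 = -50.5792
Step 3: Compute Lagrangian.
L = 184.9719 + 9*-50.5792 = -270.2409


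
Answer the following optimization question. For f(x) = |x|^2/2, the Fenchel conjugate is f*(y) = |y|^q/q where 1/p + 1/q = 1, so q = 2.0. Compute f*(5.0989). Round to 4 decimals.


The conjugate exponent q satisfies 1/p + 1/q = 1.
p = 2, so q = 2/(2 - 1) = 2.0
|y|^q = 5.0989^2.0 = 25.9988
f*(5.0989) = 25.9988 / 2.0 = 12.9994


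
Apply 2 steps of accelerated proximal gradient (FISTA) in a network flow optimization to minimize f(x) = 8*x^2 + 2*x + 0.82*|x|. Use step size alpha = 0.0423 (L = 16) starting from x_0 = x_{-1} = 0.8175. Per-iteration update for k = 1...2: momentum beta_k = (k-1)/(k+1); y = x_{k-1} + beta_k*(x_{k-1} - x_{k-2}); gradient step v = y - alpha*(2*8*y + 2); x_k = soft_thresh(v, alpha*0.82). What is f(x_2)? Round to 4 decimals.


FISTA on f(x) = 8*x^2 + 2*x + 0.82*|x|
L = 16, alpha = 0.0423
Iteration 1: beta = 0.0, y = 0.8175 + 0.0*(0.8175 - 0.8175) = 0.8175
  grad(y) = 15.08, v = y - alpha*grad = 0.1796
  prox(v) = soft_thresh(0.1796, 0.0347) = 0.1449
Iteration 2: beta = 0.3333, y = 0.1449 + 0.3333*(0.1449 - 0.8175) = -0.0793
  grad(y) = 0.7318, v = y - alpha*grad = -0.1102
  prox(v) = soft_thresh(-0.1102, 0.0347) = -0.0755
f(x_2) = 8*(-0.0755)^2 + 2*(-0.0755) + 0.82*|-0.0755| = -0.0435


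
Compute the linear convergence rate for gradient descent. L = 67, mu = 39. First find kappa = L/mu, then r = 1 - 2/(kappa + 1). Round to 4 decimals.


Step 1: Compute the condition number.
kappa = L/mu = 67/39 = 1.7179
Step 2: Compute the convergence rate.
r = 1 - 2/(kappa + 1) = 1 - 2*mu/(L + mu) = (L - mu)/(L + mu) = 28/106 = 0.2642


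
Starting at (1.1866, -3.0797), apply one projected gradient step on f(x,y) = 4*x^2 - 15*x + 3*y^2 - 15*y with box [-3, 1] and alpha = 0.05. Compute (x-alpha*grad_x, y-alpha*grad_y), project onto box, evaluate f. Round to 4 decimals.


Step 1: Compute gradient at (1.1866, -3.0797).
grad_x = 2*4*1.1866 - 15 = -5.5072
grad_y = 2*3*-3.0797 - 15 = -33.4782
Step 2: Gradient step.
x_raw = 1.1866 - 0.05*-5.5072 = 1.462
y_raw = -3.0797 - 0.05*-33.4782 = -1.4058
Step 3: Project onto [-3, 1].
x_proj = clip(1.462) = 1.0
y_proj = clip(-1.4058) = -1.4058
Step 4: Evaluate f.
f(1.0, -1.4058) = 16.0156


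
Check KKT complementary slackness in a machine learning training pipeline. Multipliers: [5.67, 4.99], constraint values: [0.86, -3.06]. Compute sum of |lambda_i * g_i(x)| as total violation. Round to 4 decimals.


KKT complementary slackness check:
lambda_1 * g_1 = 5.67 * 0.86 = 4.8762
lambda_2 * g_2 = 4.99 * -3.06 = -15.2694
Total violation = 4.8762 + 15.2694 = 20.1456


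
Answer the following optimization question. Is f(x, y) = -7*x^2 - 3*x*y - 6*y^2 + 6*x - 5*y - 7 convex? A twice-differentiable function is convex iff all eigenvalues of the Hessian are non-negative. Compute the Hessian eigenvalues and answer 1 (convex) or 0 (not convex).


The Hessian of f(x,y) = -7*x^2 - 3*x*y - 6*y^2 + 6*x - 5*y - 7 is:
H = [[-14, -3], [-3, -12]]
Trace = -14 - 12 = -26
Determinant = -14*-12 - (-3)^2 = 159
Discriminant = (-26)^2 - 4*159 = 40.0
Eigenvalues: lambda_1 = -16.1623, lambda_2 = -9.8377
The function is not convex.

0


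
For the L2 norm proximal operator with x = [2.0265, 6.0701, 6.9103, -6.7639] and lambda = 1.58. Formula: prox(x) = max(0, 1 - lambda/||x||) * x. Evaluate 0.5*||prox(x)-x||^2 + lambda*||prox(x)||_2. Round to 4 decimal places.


Step 1: Compute ||x||.
||x|| = 11.5955
Step 2: Compute scaling factor.
scale = max(0, 1 - 1.58/11.5955) = 0.8637
Step 3: prox(x) = [1.7504, 5.243, 5.9687, -5.8423]
||prox(x)|| = 10.0155
Step 4: Proximal objective.
0.5*||prox-x||^2 = 1.2482
lambda*||prox|| = 15.8245
Total = 17.0727


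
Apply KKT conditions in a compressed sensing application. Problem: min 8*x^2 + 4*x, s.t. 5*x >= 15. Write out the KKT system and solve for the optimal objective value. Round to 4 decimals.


Step 1: Try lambda = 0 (constraint inactive).
x_unc = -4/(2*8) = -0.25
Check: 5*-0.25 = -1.25 < 15 -- violated!
Step 2: Constraint must be active: 5*x = 15
x* = 15/5 = 3.0
lambda = (2*8*3.0 + 4)/5 = 10.4
Step 3: Compute optimal value.
f(x*) = 8*3.0^2 + 4*3.0 = 84.0


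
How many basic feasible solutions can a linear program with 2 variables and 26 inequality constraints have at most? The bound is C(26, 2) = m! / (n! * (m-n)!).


Each vertex corresponds to some choice of n active constraints out of m, so the number of vertices is at most C(m, n) = m! / (n!(m-n)!).
m = 26, n = 2
Numerator: 26 * 25
Denominator: 2! = 2
C(26, 2) = 325


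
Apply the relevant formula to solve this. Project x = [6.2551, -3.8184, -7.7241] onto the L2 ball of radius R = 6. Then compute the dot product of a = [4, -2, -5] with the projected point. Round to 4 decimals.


Step 1: Compute ||x|| (intermediates to 6 decimals).
||x|| = sqrt(6.2551^2 + (-3.8184)^2 + (-7.7241)^2) = 10.647449
Step 2: Project.
Since ||x|| > R, scale = R/||x|| = 6/10.647449 = 0.563515, proj(x) = scale * x
proj(x) = [3.524843, -2.151726, -4.352646]
Step 3: Dot product.
a^T * proj(x) = 4*3.524843 - 2*(-2.151726) - 5*(-4.352646) = 40.1661
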